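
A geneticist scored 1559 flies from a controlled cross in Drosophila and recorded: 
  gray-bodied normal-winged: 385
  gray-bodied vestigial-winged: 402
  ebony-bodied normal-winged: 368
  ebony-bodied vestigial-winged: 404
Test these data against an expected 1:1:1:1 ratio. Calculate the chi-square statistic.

2.178

Total ratio parts = 4. Expected numbers out of 1559:
  gray-bodied normal-winged: 1559 × 1/4 = 389.75
  gray-bodied vestigial-winged: 1559 × 1/4 = 389.75
  ebony-bodied normal-winged: 1559 × 1/4 = 389.75
  ebony-bodied vestigial-winged: 1559 × 1/4 = 389.75
χ² = Σ (O − E)² / E
  gray-bodied normal-winged: (385 − 389.75)² / 389.75 = 0.0579
  gray-bodied vestigial-winged: (402 − 389.75)² / 389.75 = 0.3850
  ebony-bodied normal-winged: (368 − 389.75)² / 389.75 = 1.2138
  ebony-bodied vestigial-winged: (404 − 389.75)² / 389.75 = 0.5210
χ² = 0.0579 + 0.3850 + 1.2138 + 0.5210 = 2.1777 ≈ 2.178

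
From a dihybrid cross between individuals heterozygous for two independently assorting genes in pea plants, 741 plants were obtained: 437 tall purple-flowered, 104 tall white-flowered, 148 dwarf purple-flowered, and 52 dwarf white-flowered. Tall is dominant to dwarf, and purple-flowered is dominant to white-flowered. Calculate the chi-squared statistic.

A dihybrid F₂ with independent assortment and complete dominance at both loci gives a 9:3:3:1 phenotypic ratio.
Expected counts for N = 741 under a 9:3:3:1 ratio (total parts = 16):
  tall purple-flowered: 741 × 9/16 = 416.8125
  tall white-flowered: 741 × 3/16 = 138.9375
  dwarf purple-flowered: 741 × 3/16 = 138.9375
  dwarf white-flowered: 741 × 1/16 = 46.3125
χ² = Σ (O − E)² / E
  tall purple-flowered: (437 − 416.8125)² / 416.8125 = 0.9777
  tall white-flowered: (104 − 138.9375)² / 138.9375 = 8.7855
  dwarf purple-flowered: (148 − 138.9375)² / 138.9375 = 0.5911
  dwarf white-flowered: (52 − 46.3125)² / 46.3125 = 0.6985
χ² = 0.9777 + 8.7855 + 0.5911 + 0.6985 = 11.0528 ≈ 11.053

11.053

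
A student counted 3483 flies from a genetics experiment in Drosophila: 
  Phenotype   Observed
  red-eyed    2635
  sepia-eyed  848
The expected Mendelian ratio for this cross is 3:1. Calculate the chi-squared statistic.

0.793

The 3:1 ratio has 4 parts, so with N = 3483 the expected counts are:
  red-eyed: 3483 × 3/4 = 2612.25
  sepia-eyed: 3483 × 1/4 = 870.75
χ² = Σ (O − E)² / E
  red-eyed: (2635 − 2612.25)² / 2612.25 = 0.1981
  sepia-eyed: (848 − 870.75)² / 870.75 = 0.5944
χ² = 0.1981 + 0.5944 = 0.7925 ≈ 0.793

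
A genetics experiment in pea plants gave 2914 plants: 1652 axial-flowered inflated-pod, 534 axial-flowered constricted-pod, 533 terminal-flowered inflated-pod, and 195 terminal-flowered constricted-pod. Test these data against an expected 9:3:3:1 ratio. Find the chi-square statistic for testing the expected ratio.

Total ratio parts = 16. Expected numbers out of 2914:
  axial-flowered inflated-pod: 2914 × 9/16 = 1639.125
  axial-flowered constricted-pod: 2914 × 3/16 = 546.375
  terminal-flowered inflated-pod: 2914 × 3/16 = 546.375
  terminal-flowered constricted-pod: 2914 × 1/16 = 182.125
χ² = Σ (O − E)² / E
  axial-flowered inflated-pod: (1652 − 1639.125)² / 1639.125 = 0.1011
  axial-flowered constricted-pod: (534 − 546.375)² / 546.375 = 0.2803
  terminal-flowered inflated-pod: (533 − 546.375)² / 546.375 = 0.3274
  terminal-flowered constricted-pod: (195 − 182.125)² / 182.125 = 0.9102
χ² = 0.1011 + 0.2803 + 0.3274 + 0.9102 = 1.619

1.619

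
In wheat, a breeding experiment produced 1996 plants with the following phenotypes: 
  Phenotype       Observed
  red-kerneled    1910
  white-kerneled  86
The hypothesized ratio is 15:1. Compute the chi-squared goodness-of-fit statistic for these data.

Under the 15:1 hypothesis (Σ ratio = 16, N = 1996):
  red-kerneled: 1996 × 15/16 = 1871.25
  white-kerneled: 1996 × 1/16 = 124.75
χ² = Σ (O − E)² / E
  red-kerneled: (1910 − 1871.25)² / 1871.25 = 0.8024
  white-kerneled: (86 − 124.75)² / 124.75 = 12.0366
χ² = 0.8024 + 12.0366 = 12.839

12.839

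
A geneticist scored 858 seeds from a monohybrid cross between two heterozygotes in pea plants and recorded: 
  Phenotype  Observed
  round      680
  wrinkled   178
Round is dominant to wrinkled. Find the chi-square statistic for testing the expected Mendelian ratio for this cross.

8.281

For a monohybrid cross between heterozygotes with complete dominance, the expected phenotypic ratio is 3:1.
Under the 3:1 hypothesis (Σ ratio = 4, N = 858):
  round: 858 × 3/4 = 643.5
  wrinkled: 858 × 1/4 = 214.5
χ² = Σ (O − E)² / E
  round: (680 − 643.5)² / 643.5 = 2.0703
  wrinkled: (178 − 214.5)² / 214.5 = 6.2110
χ² = 2.0703 + 6.2110 = 8.2813 ≈ 8.281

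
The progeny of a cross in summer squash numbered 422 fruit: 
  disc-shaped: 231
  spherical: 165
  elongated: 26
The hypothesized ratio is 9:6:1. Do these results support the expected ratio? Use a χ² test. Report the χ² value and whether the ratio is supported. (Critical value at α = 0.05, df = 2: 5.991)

0.464; consistent

Under the 9:6:1 hypothesis (Σ ratio = 16, N = 422):
  disc-shaped: 422 × 9/16 = 237.375
  spherical: 422 × 6/16 = 158.25
  elongated: 422 × 1/16 = 26.375
χ² = Σ (O − E)² / E
  disc-shaped: (231 − 237.375)² / 237.375 = 0.1712
  spherical: (165 − 158.25)² / 158.25 = 0.2879
  elongated: (26 − 26.375)² / 26.375 = 0.0053
χ² = 0.1712 + 0.2879 + 0.0053 = 0.4644 ≈ 0.464
Degrees of freedom = 3 − 1 = 2; critical value at α = 0.05 is 5.991.
Since 0.464 < 5.991, we fail to reject the null hypothesis — the data are consistent with the 9:6:1 ratio.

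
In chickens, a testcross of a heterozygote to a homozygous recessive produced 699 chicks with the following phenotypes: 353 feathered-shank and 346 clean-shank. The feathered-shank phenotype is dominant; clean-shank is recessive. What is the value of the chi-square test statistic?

A testcross of a heterozygote (Aa × aa) gives a 1:1 phenotypic ratio.
Total ratio parts = 2. Expected numbers out of 699:
  feathered-shank: 699 × 1/2 = 349.5
  clean-shank: 699 × 1/2 = 349.5
χ² = Σ (O − E)² / E
  feathered-shank: (353 − 349.5)² / 349.5 = 0.0351
  clean-shank: (346 − 349.5)² / 349.5 = 0.0351
χ² = 0.0351 + 0.0351 = 0.0702 ≈ 0.070

0.070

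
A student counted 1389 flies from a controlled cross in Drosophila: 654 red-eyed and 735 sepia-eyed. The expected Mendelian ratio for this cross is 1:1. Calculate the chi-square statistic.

Under the 1:1 hypothesis (Σ ratio = 2, N = 1389):
  red-eyed: 1389 × 1/2 = 694.5
  sepia-eyed: 1389 × 1/2 = 694.5
χ² = Σ (O − E)² / E
  red-eyed: (654 − 694.5)² / 694.5 = 2.3618
  sepia-eyed: (735 − 694.5)² / 694.5 = 2.3618
χ² = 2.3618 + 2.3618 = 4.7236 ≈ 4.724

4.724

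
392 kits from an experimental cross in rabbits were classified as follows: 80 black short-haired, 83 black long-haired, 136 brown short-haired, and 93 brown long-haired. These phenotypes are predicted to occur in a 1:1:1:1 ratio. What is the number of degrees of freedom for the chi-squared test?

3

A goodness-of-fit test with 4 phenotype classes has df = 4 − 1 = 3.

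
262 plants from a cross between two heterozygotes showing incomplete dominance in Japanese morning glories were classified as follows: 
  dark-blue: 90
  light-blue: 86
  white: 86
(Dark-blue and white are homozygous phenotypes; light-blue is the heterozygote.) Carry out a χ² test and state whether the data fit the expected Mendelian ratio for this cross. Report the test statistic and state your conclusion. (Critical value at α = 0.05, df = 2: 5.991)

With incomplete dominance, a heterozygote × heterozygote cross gives a 1:2:1 phenotypic ratio.
Expected counts for N = 262 under a 1:2:1 ratio (total parts = 4):
  dark-blue: 262 × 1/4 = 65.5
  light-blue: 262 × 2/4 = 131
  white: 262 × 1/4 = 65.5
χ² = Σ (O − E)² / E
  dark-blue: (90 − 65.5)² / 65.5 = 9.1641
  light-blue: (86 − 131)² / 131 = 15.4580
  white: (86 − 65.5)² / 65.5 = 6.4160
χ² = 9.1641 + 15.4580 + 6.4160 = 31.0381 ≈ 31.038
Degrees of freedom = 3 − 1 = 2; critical value at α = 0.05 is 5.991.
Since 31.038 > 5.991, we reject the null hypothesis — the data do not fit the 1:2:1 ratio.

31.038; not consistent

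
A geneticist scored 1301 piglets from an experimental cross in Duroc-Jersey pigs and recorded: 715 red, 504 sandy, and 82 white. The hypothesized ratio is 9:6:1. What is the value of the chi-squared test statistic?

0.925

Expected counts for N = 1301 under a 9:6:1 ratio (total parts = 16):
  red: 1301 × 9/16 = 731.8125
  sandy: 1301 × 6/16 = 487.875
  white: 1301 × 1/16 = 81.3125
χ² = Σ (O − E)² / E
  red: (715 − 731.8125)² / 731.8125 = 0.3862
  sandy: (504 − 487.875)² / 487.875 = 0.5330
  white: (82 − 81.3125)² / 81.3125 = 0.0058
χ² = 0.3862 + 0.5330 + 0.0058 = 0.925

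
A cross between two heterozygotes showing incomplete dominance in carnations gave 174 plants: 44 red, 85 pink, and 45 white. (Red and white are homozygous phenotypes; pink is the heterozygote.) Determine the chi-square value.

With incomplete dominance, a heterozygote × heterozygote cross gives a 1:2:1 phenotypic ratio.
Expected counts for N = 174 under a 1:2:1 ratio (total parts = 4):
  red: 174 × 1/4 = 43.5
  pink: 174 × 2/4 = 87
  white: 174 × 1/4 = 43.5
χ² = Σ (O − E)² / E
  red: (44 − 43.5)² / 43.5 = 0.0057
  pink: (85 − 87)² / 87 = 0.0460
  white: (45 − 43.5)² / 43.5 = 0.0517
χ² = 0.0057 + 0.0460 + 0.0517 = 0.1034 ≈ 0.103

0.103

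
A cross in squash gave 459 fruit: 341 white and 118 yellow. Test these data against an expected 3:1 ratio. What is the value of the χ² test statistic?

0.123

Total ratio parts = 4. Expected numbers out of 459:
  white: 459 × 3/4 = 344.25
  yellow: 459 × 1/4 = 114.75
χ² = Σ (O − E)² / E
  white: (341 − 344.25)² / 344.25 = 0.0307
  yellow: (118 − 114.75)² / 114.75 = 0.0920
χ² = 0.0307 + 0.0920 = 0.1227 ≈ 0.123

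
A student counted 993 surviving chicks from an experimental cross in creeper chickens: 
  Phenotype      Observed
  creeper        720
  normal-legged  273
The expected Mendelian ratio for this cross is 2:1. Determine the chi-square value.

Under the 2:1 hypothesis (Σ ratio = 3, N = 993):
  creeper: 993 × 2/3 = 662
  normal-legged: 993 × 1/3 = 331
χ² = Σ (O − E)² / E
  creeper: (720 − 662)² / 662 = 5.0816
  normal-legged: (273 − 331)² / 331 = 10.1631
χ² = 5.0816 + 10.1631 = 15.2447 ≈ 15.245

15.245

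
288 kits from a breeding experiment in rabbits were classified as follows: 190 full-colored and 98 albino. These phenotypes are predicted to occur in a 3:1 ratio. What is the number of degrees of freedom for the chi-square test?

1

A goodness-of-fit test with 2 phenotype classes has df = 2 − 1 = 1.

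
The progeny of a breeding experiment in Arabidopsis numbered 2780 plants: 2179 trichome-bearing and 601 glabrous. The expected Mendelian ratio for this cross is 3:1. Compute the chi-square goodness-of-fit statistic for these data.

Total ratio parts = 4. Expected numbers out of 2780:
  trichome-bearing: 2780 × 3/4 = 2085
  glabrous: 2780 × 1/4 = 695
χ² = Σ (O − E)² / E
  trichome-bearing: (2179 − 2085)² / 2085 = 4.2379
  glabrous: (601 − 695)² / 695 = 12.7137
χ² = 4.2379 + 12.7137 = 16.9516 ≈ 16.952

16.952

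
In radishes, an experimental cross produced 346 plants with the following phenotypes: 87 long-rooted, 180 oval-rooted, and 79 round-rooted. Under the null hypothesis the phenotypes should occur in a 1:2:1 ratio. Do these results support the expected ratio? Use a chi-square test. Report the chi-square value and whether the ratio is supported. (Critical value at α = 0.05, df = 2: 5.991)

The 1:2:1 ratio has 4 parts, so with N = 346 the expected counts are:
  long-rooted: 346 × 1/4 = 86.5
  oval-rooted: 346 × 2/4 = 173
  round-rooted: 346 × 1/4 = 86.5
χ² = Σ (O − E)² / E
  long-rooted: (87 − 86.5)² / 86.5 = 0.0029
  oval-rooted: (180 − 173)² / 173 = 0.2832
  round-rooted: (79 − 86.5)² / 86.5 = 0.6503
χ² = 0.0029 + 0.2832 + 0.6503 = 0.9364 ≈ 0.936
Degrees of freedom = 3 − 1 = 2; critical value at α = 0.05 is 5.991.
Since 0.936 < 5.991, we fail to reject the null hypothesis — the data are consistent with the 1:2:1 ratio.

0.936; consistent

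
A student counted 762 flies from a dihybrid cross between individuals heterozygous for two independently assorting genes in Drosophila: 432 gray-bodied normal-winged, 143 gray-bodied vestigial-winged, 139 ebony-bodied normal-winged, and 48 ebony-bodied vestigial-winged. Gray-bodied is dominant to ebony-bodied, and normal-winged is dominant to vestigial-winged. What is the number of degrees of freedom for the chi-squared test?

3

A dihybrid F₂ with independent assortment and complete dominance at both loci gives a 9:3:3:1 phenotypic ratio.
A goodness-of-fit test with 4 phenotype classes has df = 4 − 1 = 3.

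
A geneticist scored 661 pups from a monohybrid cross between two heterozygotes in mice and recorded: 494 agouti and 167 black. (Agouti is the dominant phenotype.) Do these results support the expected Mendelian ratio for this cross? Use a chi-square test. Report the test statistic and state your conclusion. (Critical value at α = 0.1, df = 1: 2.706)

For a monohybrid cross between heterozygotes with complete dominance, the expected phenotypic ratio is 3:1.
The 3:1 ratio has 4 parts, so with N = 661 the expected counts are:
  agouti: 661 × 3/4 = 495.75
  black: 661 × 1/4 = 165.25
χ² = Σ (O − E)² / E
  agouti: (494 − 495.75)² / 495.75 = 0.0062
  black: (167 − 165.25)² / 165.25 = 0.0185
χ² = 0.0062 + 0.0185 = 0.0247 ≈ 0.025
Degrees of freedom = 2 − 1 = 1; critical value at α = 0.1 is 2.706.
Since 0.025 < 2.706, we fail to reject the null hypothesis — the data are consistent with the 3:1 ratio.

0.025; consistent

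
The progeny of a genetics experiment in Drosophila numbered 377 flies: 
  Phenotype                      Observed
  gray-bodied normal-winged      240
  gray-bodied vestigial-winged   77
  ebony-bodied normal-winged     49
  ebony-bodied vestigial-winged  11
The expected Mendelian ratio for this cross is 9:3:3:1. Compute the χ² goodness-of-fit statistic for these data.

The 9:3:3:1 ratio has 16 parts, so with N = 377 the expected counts are:
  gray-bodied normal-winged: 377 × 9/16 = 212.0625
  gray-bodied vestigial-winged: 377 × 3/16 = 70.6875
  ebony-bodied normal-winged: 377 × 3/16 = 70.6875
  ebony-bodied vestigial-winged: 377 × 1/16 = 23.5625
χ² = Σ (O − E)² / E
  gray-bodied normal-winged: (240 − 212.0625)² / 212.0625 = 3.6805
  gray-bodied vestigial-winged: (77 − 70.6875)² / 70.6875 = 0.5637
  ebony-bodied normal-winged: (49 − 70.6875)² / 70.6875 = 6.6539
  ebony-bodied vestigial-winged: (11 − 23.5625)² / 23.5625 = 6.6978
χ² = 3.6805 + 0.5637 + 6.6539 + 6.6978 = 17.5959 ≈ 17.596

17.596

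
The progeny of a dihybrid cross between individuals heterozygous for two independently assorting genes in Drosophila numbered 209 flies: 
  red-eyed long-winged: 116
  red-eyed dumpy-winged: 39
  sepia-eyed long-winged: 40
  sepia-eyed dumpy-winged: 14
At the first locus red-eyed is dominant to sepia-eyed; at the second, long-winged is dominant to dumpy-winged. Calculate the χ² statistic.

0.106

A dihybrid F₂ with independent assortment and complete dominance at both loci gives a 9:3:3:1 phenotypic ratio.
Under the 9:3:3:1 hypothesis (Σ ratio = 16, N = 209):
  red-eyed long-winged: 209 × 9/16 = 117.5625
  red-eyed dumpy-winged: 209 × 3/16 = 39.1875
  sepia-eyed long-winged: 209 × 3/16 = 39.1875
  sepia-eyed dumpy-winged: 209 × 1/16 = 13.0625
χ² = Σ (O − E)² / E
  red-eyed long-winged: (116 − 117.5625)² / 117.5625 = 0.0208
  red-eyed dumpy-winged: (39 − 39.1875)² / 39.1875 = 0.0009
  sepia-eyed long-winged: (40 − 39.1875)² / 39.1875 = 0.0168
  sepia-eyed dumpy-winged: (14 − 13.0625)² / 13.0625 = 0.0673
χ² = 0.0208 + 0.0009 + 0.0168 + 0.0673 = 0.1058 ≈ 0.106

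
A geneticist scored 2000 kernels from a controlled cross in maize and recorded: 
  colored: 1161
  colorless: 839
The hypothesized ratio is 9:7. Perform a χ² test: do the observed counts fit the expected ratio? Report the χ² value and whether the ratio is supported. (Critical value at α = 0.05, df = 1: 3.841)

2.633; consistent

Total ratio parts = 16. Expected numbers out of 2000:
  colored: 2000 × 9/16 = 1125
  colorless: 2000 × 7/16 = 875
χ² = Σ (O − E)² / E
  colored: (1161 − 1125)² / 1125 = 1.1520
  colorless: (839 − 875)² / 875 = 1.4811
χ² = 1.1520 + 1.4811 = 2.6331 ≈ 2.633
Degrees of freedom = 2 − 1 = 1; critical value at α = 0.05 is 3.841.
Since 2.633 < 3.841, we fail to reject the null hypothesis — the data are consistent with the 9:7 ratio.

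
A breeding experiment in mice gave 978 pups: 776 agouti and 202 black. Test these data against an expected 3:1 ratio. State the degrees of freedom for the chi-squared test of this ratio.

1

A goodness-of-fit test with 2 phenotype classes has df = 2 − 1 = 1.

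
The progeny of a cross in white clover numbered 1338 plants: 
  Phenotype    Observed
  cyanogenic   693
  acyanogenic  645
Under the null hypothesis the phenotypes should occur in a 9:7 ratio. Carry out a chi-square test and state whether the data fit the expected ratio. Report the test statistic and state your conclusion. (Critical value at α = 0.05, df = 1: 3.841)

10.797; not consistent

Expected counts for N = 1338 under a 9:7 ratio (total parts = 16):
  cyanogenic: 1338 × 9/16 = 752.625
  acyanogenic: 1338 × 7/16 = 585.375
χ² = Σ (O − E)² / E
  cyanogenic: (693 − 752.625)² / 752.625 = 4.7237
  acyanogenic: (645 − 585.375)² / 585.375 = 6.0733
χ² = 4.7237 + 6.0733 = 10.797
Degrees of freedom = 2 − 1 = 1; critical value at α = 0.05 is 3.841.
Since 10.797 > 3.841, we reject the null hypothesis — the data do not fit the 9:7 ratio.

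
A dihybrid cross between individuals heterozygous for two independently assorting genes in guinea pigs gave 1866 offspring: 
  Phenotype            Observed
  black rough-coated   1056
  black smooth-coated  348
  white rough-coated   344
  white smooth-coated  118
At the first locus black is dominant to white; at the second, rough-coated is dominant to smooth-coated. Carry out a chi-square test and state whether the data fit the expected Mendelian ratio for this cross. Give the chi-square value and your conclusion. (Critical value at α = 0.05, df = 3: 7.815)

A dihybrid F₂ with independent assortment and complete dominance at both loci gives a 9:3:3:1 phenotypic ratio.
Total ratio parts = 16. Expected numbers out of 1866:
  black rough-coated: 1866 × 9/16 = 1049.625
  black smooth-coated: 1866 × 3/16 = 349.875
  white rough-coated: 1866 × 3/16 = 349.875
  white smooth-coated: 1866 × 1/16 = 116.625
χ² = Σ (O − E)² / E
  black rough-coated: (1056 − 1049.625)² / 1049.625 = 0.0387
  black smooth-coated: (348 − 349.875)² / 349.875 = 0.0100
  white rough-coated: (344 − 349.875)² / 349.875 = 0.0987
  white smooth-coated: (118 − 116.625)² / 116.625 = 0.0162
χ² = 0.0387 + 0.0100 + 0.0987 + 0.0162 = 0.1636 ≈ 0.164
Degrees of freedom = 4 − 1 = 3; critical value at α = 0.05 is 7.815.
Since 0.164 < 7.815, we fail to reject the null hypothesis — the data are consistent with the 9:3:3:1 ratio.

0.164; consistent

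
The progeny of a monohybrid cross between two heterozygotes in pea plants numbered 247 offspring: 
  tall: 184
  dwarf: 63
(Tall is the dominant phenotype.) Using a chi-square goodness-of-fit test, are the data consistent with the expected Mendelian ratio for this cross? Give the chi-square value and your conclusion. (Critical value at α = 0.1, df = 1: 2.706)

For a monohybrid cross between heterozygotes with complete dominance, the expected phenotypic ratio is 3:1.
Expected counts for N = 247 under a 3:1 ratio (total parts = 4):
  tall: 247 × 3/4 = 185.25
  dwarf: 247 × 1/4 = 61.75
χ² = Σ (O − E)² / E
  tall: (184 − 185.25)² / 185.25 = 0.0084
  dwarf: (63 − 61.75)² / 61.75 = 0.0253
χ² = 0.0084 + 0.0253 = 0.0337 ≈ 0.034
Degrees of freedom = 2 − 1 = 1; critical value at α = 0.1 is 2.706.
Since 0.034 < 2.706, we fail to reject the null hypothesis — the data are consistent with the 3:1 ratio.

0.034; consistent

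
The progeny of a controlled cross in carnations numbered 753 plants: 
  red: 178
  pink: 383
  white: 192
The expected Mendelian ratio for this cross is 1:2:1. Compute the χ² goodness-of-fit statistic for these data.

The 1:2:1 ratio has 4 parts, so with N = 753 the expected counts are:
  red: 753 × 1/4 = 188.25
  pink: 753 × 2/4 = 376.5
  white: 753 × 1/4 = 188.25
χ² = Σ (O − E)² / E
  red: (178 − 188.25)² / 188.25 = 0.5581
  pink: (383 − 376.5)² / 376.5 = 0.1122
  white: (192 − 188.25)² / 188.25 = 0.0747
χ² = 0.5581 + 0.1122 + 0.0747 = 0.745

0.745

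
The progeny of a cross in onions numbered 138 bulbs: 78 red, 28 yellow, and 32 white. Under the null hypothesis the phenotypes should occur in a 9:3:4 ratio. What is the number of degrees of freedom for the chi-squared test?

2

A goodness-of-fit test with 3 phenotype classes has df = 3 − 1 = 2.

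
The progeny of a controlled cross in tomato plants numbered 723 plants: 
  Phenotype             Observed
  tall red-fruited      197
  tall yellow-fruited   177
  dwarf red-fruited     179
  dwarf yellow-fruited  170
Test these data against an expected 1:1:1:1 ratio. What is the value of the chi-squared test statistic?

Expected counts for N = 723 under a 1:1:1:1 ratio (total parts = 4):
  tall red-fruited: 723 × 1/4 = 180.75
  tall yellow-fruited: 723 × 1/4 = 180.75
  dwarf red-fruited: 723 × 1/4 = 180.75
  dwarf yellow-fruited: 723 × 1/4 = 180.75
χ² = Σ (O − E)² / E
  tall red-fruited: (197 − 180.75)² / 180.75 = 1.4609
  tall yellow-fruited: (177 − 180.75)² / 180.75 = 0.0778
  dwarf red-fruited: (179 − 180.75)² / 180.75 = 0.0169
  dwarf yellow-fruited: (170 − 180.75)² / 180.75 = 0.6393
χ² = 1.4609 + 0.0778 + 0.0169 + 0.6393 = 2.1949 ≈ 2.195

2.195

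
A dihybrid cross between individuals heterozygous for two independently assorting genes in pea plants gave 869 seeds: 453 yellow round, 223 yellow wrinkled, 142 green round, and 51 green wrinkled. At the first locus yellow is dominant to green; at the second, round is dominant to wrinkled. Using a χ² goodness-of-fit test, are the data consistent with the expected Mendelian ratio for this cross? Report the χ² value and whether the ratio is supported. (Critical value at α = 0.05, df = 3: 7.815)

27.657; not consistent

A dihybrid F₂ with independent assortment and complete dominance at both loci gives a 9:3:3:1 phenotypic ratio.
Under the 9:3:3:1 hypothesis (Σ ratio = 16, N = 869):
  yellow round: 869 × 9/16 = 488.8125
  yellow wrinkled: 869 × 3/16 = 162.9375
  green round: 869 × 3/16 = 162.9375
  green wrinkled: 869 × 1/16 = 54.3125
χ² = Σ (O − E)² / E
  yellow round: (453 − 488.8125)² / 488.8125 = 2.6238
  yellow wrinkled: (223 − 162.9375)² / 162.9375 = 22.1404
  green round: (142 − 162.9375)² / 162.9375 = 2.6905
  green wrinkled: (51 − 54.3125)² / 54.3125 = 0.2020
χ² = 2.6238 + 22.1404 + 2.6905 + 0.2020 = 27.6567 ≈ 27.657
Degrees of freedom = 4 − 1 = 3; critical value at α = 0.05 is 7.815.
Since 27.657 > 7.815, we reject the null hypothesis — the data do not fit the 9:3:3:1 ratio.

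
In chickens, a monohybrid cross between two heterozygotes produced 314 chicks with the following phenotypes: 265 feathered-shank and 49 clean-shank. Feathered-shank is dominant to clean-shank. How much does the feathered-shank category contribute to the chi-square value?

3.695

For a monohybrid cross between heterozygotes with complete dominance, the expected phenotypic ratio is 3:1.
The 3:1 ratio has 4 parts, so with N = 314 the expected counts are:
  feathered-shank: 314 × 3/4 = 235.5
  clean-shank: 314 × 1/4 = 78.5
Contribution of feathered-shank: (265 − 235.5)² / 235.5 = 3.6953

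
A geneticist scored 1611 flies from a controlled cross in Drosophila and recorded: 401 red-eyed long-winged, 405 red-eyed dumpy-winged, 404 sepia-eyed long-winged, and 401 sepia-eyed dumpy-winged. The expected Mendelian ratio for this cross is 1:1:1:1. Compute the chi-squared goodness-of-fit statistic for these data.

0.032

Total ratio parts = 4. Expected numbers out of 1611:
  red-eyed long-winged: 1611 × 1/4 = 402.75
  red-eyed dumpy-winged: 1611 × 1/4 = 402.75
  sepia-eyed long-winged: 1611 × 1/4 = 402.75
  sepia-eyed dumpy-winged: 1611 × 1/4 = 402.75
χ² = Σ (O − E)² / E
  red-eyed long-winged: (401 − 402.75)² / 402.75 = 0.0076
  red-eyed dumpy-winged: (405 − 402.75)² / 402.75 = 0.0126
  sepia-eyed long-winged: (404 − 402.75)² / 402.75 = 0.0039
  sepia-eyed dumpy-winged: (401 − 402.75)² / 402.75 = 0.0076
χ² = 0.0076 + 0.0126 + 0.0039 + 0.0076 = 0.0317 ≈ 0.032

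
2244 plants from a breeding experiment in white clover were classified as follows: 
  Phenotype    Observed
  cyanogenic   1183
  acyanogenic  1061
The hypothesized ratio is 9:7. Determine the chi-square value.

Total ratio parts = 16. Expected numbers out of 2244:
  cyanogenic: 2244 × 9/16 = 1262.25
  acyanogenic: 2244 × 7/16 = 981.75
χ² = Σ (O − E)² / E
  cyanogenic: (1183 − 1262.25)² / 1262.25 = 4.9757
  acyanogenic: (1061 − 981.75)² / 981.75 = 6.3973
χ² = 4.9757 + 6.3973 = 11.373

11.373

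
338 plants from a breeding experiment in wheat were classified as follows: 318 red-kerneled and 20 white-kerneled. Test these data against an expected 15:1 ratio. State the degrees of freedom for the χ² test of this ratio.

A goodness-of-fit test with 2 phenotype classes has df = 2 − 1 = 1.

1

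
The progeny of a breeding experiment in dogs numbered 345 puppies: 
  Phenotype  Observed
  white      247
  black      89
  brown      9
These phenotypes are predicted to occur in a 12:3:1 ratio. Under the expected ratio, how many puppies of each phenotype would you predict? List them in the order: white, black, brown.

258.75, 64.6875, 21.5625

Total ratio parts = 16. Expected numbers out of 345:
  white: 345 × 12/16 = 258.75
  black: 345 × 3/16 = 64.6875
  brown: 345 × 1/16 = 21.5625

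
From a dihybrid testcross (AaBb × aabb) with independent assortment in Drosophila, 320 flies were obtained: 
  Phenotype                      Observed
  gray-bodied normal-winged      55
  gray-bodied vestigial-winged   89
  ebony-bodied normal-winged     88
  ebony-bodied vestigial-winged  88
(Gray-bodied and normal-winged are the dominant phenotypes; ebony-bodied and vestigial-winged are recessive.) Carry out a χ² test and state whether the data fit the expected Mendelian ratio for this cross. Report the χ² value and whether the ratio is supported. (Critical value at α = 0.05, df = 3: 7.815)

A dihybrid testcross with independent assortment gives a 1:1:1:1 ratio.
Total ratio parts = 4. Expected numbers out of 320:
  gray-bodied normal-winged: 320 × 1/4 = 80
  gray-bodied vestigial-winged: 320 × 1/4 = 80
  ebony-bodied normal-winged: 320 × 1/4 = 80
  ebony-bodied vestigial-winged: 320 × 1/4 = 80
χ² = Σ (O − E)² / E
  gray-bodied normal-winged: (55 − 80)² / 80 = 7.8125
  gray-bodied vestigial-winged: (89 − 80)² / 80 = 1.0125
  ebony-bodied normal-winged: (88 − 80)² / 80 = 0.8000
  ebony-bodied vestigial-winged: (88 − 80)² / 80 = 0.8000
χ² = 7.8125 + 1.0125 + 0.8000 + 0.8000 = 10.425
Degrees of freedom = 4 − 1 = 3; critical value at α = 0.05 is 7.815.
Since 10.425 > 7.815, we reject the null hypothesis — the data do not fit the 1:1:1:1 ratio.

10.425; not consistent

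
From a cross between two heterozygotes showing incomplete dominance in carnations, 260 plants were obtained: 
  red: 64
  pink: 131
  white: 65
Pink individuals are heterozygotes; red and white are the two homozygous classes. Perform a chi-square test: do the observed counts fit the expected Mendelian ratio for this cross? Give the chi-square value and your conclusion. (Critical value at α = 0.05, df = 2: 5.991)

With incomplete dominance, a heterozygote × heterozygote cross gives a 1:2:1 phenotypic ratio.
Under the 1:2:1 hypothesis (Σ ratio = 4, N = 260):
  red: 260 × 1/4 = 65
  pink: 260 × 2/4 = 130
  white: 260 × 1/4 = 65
χ² = Σ (O − E)² / E
  red: (64 − 65)² / 65 = 0.0154
  pink: (131 − 130)² / 130 = 0.0077
  white: (65 − 65)² / 65 = 0.0000
χ² = 0.0154 + 0.0077 + 0.0000 = 0.0231 ≈ 0.023
Degrees of freedom = 3 − 1 = 2; critical value at α = 0.05 is 5.991.
Since 0.023 < 5.991, we fail to reject the null hypothesis — the data are consistent with the 1:2:1 ratio.

0.023; consistent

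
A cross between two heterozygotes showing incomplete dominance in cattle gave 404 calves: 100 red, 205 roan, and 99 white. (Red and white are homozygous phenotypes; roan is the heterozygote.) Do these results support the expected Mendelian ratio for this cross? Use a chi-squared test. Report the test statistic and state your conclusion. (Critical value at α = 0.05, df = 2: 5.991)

0.094; consistent

With incomplete dominance, a heterozygote × heterozygote cross gives a 1:2:1 phenotypic ratio.
Expected counts for N = 404 under a 1:2:1 ratio (total parts = 4):
  red: 404 × 1/4 = 101
  roan: 404 × 2/4 = 202
  white: 404 × 1/4 = 101
χ² = Σ (O − E)² / E
  red: (100 − 101)² / 101 = 0.0099
  roan: (205 − 202)² / 202 = 0.0446
  white: (99 − 101)² / 101 = 0.0396
χ² = 0.0099 + 0.0446 + 0.0396 = 0.0941 ≈ 0.094
Degrees of freedom = 3 − 1 = 2; critical value at α = 0.05 is 5.991.
Since 0.094 < 5.991, we fail to reject the null hypothesis — the data are consistent with the 1:2:1 ratio.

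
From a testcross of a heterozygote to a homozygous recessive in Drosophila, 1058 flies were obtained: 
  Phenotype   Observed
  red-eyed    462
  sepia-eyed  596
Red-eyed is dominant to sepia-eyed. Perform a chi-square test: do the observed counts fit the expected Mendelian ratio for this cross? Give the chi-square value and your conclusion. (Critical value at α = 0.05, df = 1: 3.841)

16.972; not consistent

A testcross of a heterozygote (Aa × aa) gives a 1:1 phenotypic ratio.
Expected counts for N = 1058 under a 1:1 ratio (total parts = 2):
  red-eyed: 1058 × 1/2 = 529
  sepia-eyed: 1058 × 1/2 = 529
χ² = Σ (O − E)² / E
  red-eyed: (462 − 529)² / 529 = 8.4858
  sepia-eyed: (596 − 529)² / 529 = 8.4858
χ² = 8.4858 + 8.4858 = 16.9716 ≈ 16.972
Degrees of freedom = 2 − 1 = 1; critical value at α = 0.05 is 3.841.
Since 16.972 > 3.841, we reject the null hypothesis — the data do not fit the 1:1 ratio.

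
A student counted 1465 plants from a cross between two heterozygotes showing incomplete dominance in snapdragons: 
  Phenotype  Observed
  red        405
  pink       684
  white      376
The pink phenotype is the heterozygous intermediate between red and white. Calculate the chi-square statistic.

7.571

With incomplete dominance, a heterozygote × heterozygote cross gives a 1:2:1 phenotypic ratio.
Expected counts for N = 1465 under a 1:2:1 ratio (total parts = 4):
  red: 1465 × 1/4 = 366.25
  pink: 1465 × 2/4 = 732.5
  white: 1465 × 1/4 = 366.25
χ² = Σ (O − E)² / E
  red: (405 − 366.25)² / 366.25 = 4.0998
  pink: (684 − 732.5)² / 732.5 = 3.2113
  white: (376 − 366.25)² / 366.25 = 0.2596
χ² = 4.0998 + 3.2113 + 0.2596 = 7.5707 ≈ 7.571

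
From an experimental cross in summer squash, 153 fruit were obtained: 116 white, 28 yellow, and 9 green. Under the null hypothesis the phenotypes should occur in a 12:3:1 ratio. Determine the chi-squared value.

0.063

Under the 12:3:1 hypothesis (Σ ratio = 16, N = 153):
  white: 153 × 12/16 = 114.75
  yellow: 153 × 3/16 = 28.6875
  green: 153 × 1/16 = 9.5625
χ² = Σ (O − E)² / E
  white: (116 − 114.75)² / 114.75 = 0.0136
  yellow: (28 − 28.6875)² / 28.6875 = 0.0165
  green: (9 − 9.5625)² / 9.5625 = 0.0331
χ² = 0.0136 + 0.0165 + 0.0331 = 0.0632 ≈ 0.063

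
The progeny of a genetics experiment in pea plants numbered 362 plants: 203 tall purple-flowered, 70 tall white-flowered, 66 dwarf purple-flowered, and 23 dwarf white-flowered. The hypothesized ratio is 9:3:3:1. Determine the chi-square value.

Expected counts for N = 362 under a 9:3:3:1 ratio (total parts = 16):
  tall purple-flowered: 362 × 9/16 = 203.625
  tall white-flowered: 362 × 3/16 = 67.875
  dwarf purple-flowered: 362 × 3/16 = 67.875
  dwarf white-flowered: 362 × 1/16 = 22.625
χ² = Σ (O − E)² / E
  tall purple-flowered: (203 − 203.625)² / 203.625 = 0.0019
  tall white-flowered: (70 − 67.875)² / 67.875 = 0.0665
  dwarf purple-flowered: (66 − 67.875)² / 67.875 = 0.0518
  dwarf white-flowered: (23 − 22.625)² / 22.625 = 0.0062
χ² = 0.0019 + 0.0665 + 0.0518 + 0.0062 = 0.1264 ≈ 0.126

0.126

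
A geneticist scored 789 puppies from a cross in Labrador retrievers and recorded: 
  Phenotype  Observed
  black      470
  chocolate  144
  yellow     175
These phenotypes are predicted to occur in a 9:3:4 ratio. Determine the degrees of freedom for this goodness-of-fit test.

A goodness-of-fit test with 3 phenotype classes has df = 3 − 1 = 2.

2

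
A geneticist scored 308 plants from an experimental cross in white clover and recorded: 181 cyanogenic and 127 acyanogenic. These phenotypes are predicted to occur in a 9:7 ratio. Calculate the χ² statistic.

Expected counts for N = 308 under a 9:7 ratio (total parts = 16):
  cyanogenic: 308 × 9/16 = 173.25
  acyanogenic: 308 × 7/16 = 134.75
χ² = Σ (O − E)² / E
  cyanogenic: (181 − 173.25)² / 173.25 = 0.3467
  acyanogenic: (127 − 134.75)² / 134.75 = 0.4457
χ² = 0.3467 + 0.4457 = 0.7924 ≈ 0.792

0.792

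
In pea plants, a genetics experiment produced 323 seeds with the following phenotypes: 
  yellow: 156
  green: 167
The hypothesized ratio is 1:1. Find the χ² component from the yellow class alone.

0.187

Total ratio parts = 2. Expected numbers out of 323:
  yellow: 323 × 1/2 = 161.5
  green: 323 × 1/2 = 161.5
Contribution of yellow: (156 − 161.5)² / 161.5 = 0.1873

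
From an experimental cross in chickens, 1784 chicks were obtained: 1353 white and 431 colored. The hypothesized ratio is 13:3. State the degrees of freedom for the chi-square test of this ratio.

1

A goodness-of-fit test with 2 phenotype classes has df = 2 − 1 = 1.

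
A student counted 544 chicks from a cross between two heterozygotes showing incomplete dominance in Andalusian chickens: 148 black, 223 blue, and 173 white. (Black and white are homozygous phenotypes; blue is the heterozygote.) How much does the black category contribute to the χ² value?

With incomplete dominance, a heterozygote × heterozygote cross gives a 1:2:1 phenotypic ratio.
Under the 1:2:1 hypothesis (Σ ratio = 4, N = 544):
  black: 544 × 1/4 = 136
  blue: 544 × 2/4 = 272
  white: 544 × 1/4 = 136
Contribution of black: (148 − 136)² / 136 = 1.0588

1.059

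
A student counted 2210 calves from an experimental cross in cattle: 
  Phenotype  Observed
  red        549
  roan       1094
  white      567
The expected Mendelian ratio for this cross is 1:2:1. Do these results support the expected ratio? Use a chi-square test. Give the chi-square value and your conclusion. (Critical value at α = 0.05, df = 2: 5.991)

0.512; consistent

Expected counts for N = 2210 under a 1:2:1 ratio (total parts = 4):
  red: 2210 × 1/4 = 552.5
  roan: 2210 × 2/4 = 1105
  white: 2210 × 1/4 = 552.5
χ² = Σ (O − E)² / E
  red: (549 − 552.5)² / 552.5 = 0.0222
  roan: (1094 − 1105)² / 1105 = 0.1095
  white: (567 − 552.5)² / 552.5 = 0.3805
χ² = 0.0222 + 0.1095 + 0.3805 = 0.5122 ≈ 0.512
Degrees of freedom = 3 − 1 = 2; critical value at α = 0.05 is 5.991.
Since 0.512 < 5.991, we fail to reject the null hypothesis — the data are consistent with the 1:2:1 ratio.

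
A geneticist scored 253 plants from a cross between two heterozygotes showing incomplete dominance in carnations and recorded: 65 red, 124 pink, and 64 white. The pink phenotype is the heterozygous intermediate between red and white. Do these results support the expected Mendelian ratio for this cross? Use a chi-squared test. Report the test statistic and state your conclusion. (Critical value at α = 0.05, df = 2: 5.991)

0.107; consistent

With incomplete dominance, a heterozygote × heterozygote cross gives a 1:2:1 phenotypic ratio.
Expected counts for N = 253 under a 1:2:1 ratio (total parts = 4):
  red: 253 × 1/4 = 63.25
  pink: 253 × 2/4 = 126.5
  white: 253 × 1/4 = 63.25
χ² = Σ (O − E)² / E
  red: (65 − 63.25)² / 63.25 = 0.0484
  pink: (124 − 126.5)² / 126.5 = 0.0494
  white: (64 − 63.25)² / 63.25 = 0.0089
χ² = 0.0484 + 0.0494 + 0.0089 = 0.1067 ≈ 0.107
Degrees of freedom = 3 − 1 = 2; critical value at α = 0.05 is 5.991.
Since 0.107 < 5.991, we fail to reject the null hypothesis — the data are consistent with the 1:2:1 ratio.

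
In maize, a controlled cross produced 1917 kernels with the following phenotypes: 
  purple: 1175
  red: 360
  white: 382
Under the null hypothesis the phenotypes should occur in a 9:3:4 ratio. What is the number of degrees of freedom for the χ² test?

2

A goodness-of-fit test with 3 phenotype classes has df = 3 − 1 = 2.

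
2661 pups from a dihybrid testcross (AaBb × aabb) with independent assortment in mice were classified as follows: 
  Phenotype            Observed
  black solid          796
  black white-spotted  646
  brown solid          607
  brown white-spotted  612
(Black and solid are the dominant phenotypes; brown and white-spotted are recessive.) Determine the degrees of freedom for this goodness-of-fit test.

A dihybrid testcross with independent assortment gives a 1:1:1:1 ratio.
A goodness-of-fit test with 4 phenotype classes has df = 4 − 1 = 3.

3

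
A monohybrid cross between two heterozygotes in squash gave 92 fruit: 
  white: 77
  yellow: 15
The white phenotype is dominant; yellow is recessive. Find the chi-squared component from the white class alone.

For a monohybrid cross between heterozygotes with complete dominance, the expected phenotypic ratio is 3:1.
Expected counts for N = 92 under a 3:1 ratio (total parts = 4):
  white: 92 × 3/4 = 69
  yellow: 92 × 1/4 = 23
Contribution of white: (77 − 69)² / 69 = 0.9275

0.928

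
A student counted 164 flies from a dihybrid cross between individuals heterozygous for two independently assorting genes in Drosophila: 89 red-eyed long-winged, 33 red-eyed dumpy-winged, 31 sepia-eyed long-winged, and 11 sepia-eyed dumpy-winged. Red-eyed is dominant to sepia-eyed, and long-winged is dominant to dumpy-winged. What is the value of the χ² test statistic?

0.336

A dihybrid F₂ with independent assortment and complete dominance at both loci gives a 9:3:3:1 phenotypic ratio.
Total ratio parts = 16. Expected numbers out of 164:
  red-eyed long-winged: 164 × 9/16 = 92.25
  red-eyed dumpy-winged: 164 × 3/16 = 30.75
  sepia-eyed long-winged: 164 × 3/16 = 30.75
  sepia-eyed dumpy-winged: 164 × 1/16 = 10.25
χ² = Σ (O − E)² / E
  red-eyed long-winged: (89 − 92.25)² / 92.25 = 0.1145
  red-eyed dumpy-winged: (33 − 30.75)² / 30.75 = 0.1646
  sepia-eyed long-winged: (31 − 30.75)² / 30.75 = 0.0020
  sepia-eyed dumpy-winged: (11 − 10.25)² / 10.25 = 0.0549
χ² = 0.1145 + 0.1646 + 0.0020 + 0.0549 = 0.336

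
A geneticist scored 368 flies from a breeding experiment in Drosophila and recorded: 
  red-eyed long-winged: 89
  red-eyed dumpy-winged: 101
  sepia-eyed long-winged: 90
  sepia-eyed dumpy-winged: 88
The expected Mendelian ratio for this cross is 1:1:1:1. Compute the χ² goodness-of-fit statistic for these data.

Expected counts for N = 368 under a 1:1:1:1 ratio (total parts = 4):
  red-eyed long-winged: 368 × 1/4 = 92
  red-eyed dumpy-winged: 368 × 1/4 = 92
  sepia-eyed long-winged: 368 × 1/4 = 92
  sepia-eyed dumpy-winged: 368 × 1/4 = 92
χ² = Σ (O − E)² / E
  red-eyed long-winged: (89 − 92)² / 92 = 0.0978
  red-eyed dumpy-winged: (101 − 92)² / 92 = 0.8804
  sepia-eyed long-winged: (90 − 92)² / 92 = 0.0435
  sepia-eyed dumpy-winged: (88 − 92)² / 92 = 0.1739
χ² = 0.0978 + 0.8804 + 0.0435 + 0.1739 = 1.1956 ≈ 1.196

1.196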